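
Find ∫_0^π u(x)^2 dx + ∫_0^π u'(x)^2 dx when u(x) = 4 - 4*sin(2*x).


||u||_{H^1(0,π)}^2 = 56*π

u'(x) = -8*cos(2*x).
Expand u² and (u')² and integrate term by term on (0, π), using: for integers n ≥ 1, ∫_0^π sin²(nx) dx = ∫_0^π cos²(nx) dx = π/2; for n ≠ n', ∫_0^π sin(nx)sin(n'x) dx = ∫_0^π cos(nx)cos(n'x) dx = 0; and by product-to-sum, ∫_0^π sin(nx)cos(n'x) dx = ½∫_0^π [sin((n+n')x) + sin((n−n')x)] dx, which is 0 when n+n' is even and 2n/(n²−n'²) when n+n' is odd (it need not vanish on (0, π)). For the constant mode: ∫_0^π 1 dx = π, ∫_0^π cos(nx) dx = 0, ∫_0^π sin(nx) dx = (1−(−1)^n)/n.
  u² squared terms: (4)²·∫1 dx = 16·π = 16*π;  (-4)²·∫sin(2x)² dx = 16·π/2 = 8*π.
  u² cross terms: 2·(4)·(-4)·∫1·sin(2x) dx = -32·(0) = 0.
  So ∫_0^π u² dx = 16*π + 8*π + 0 = 24*π.
  (u')² squared terms: (-8)²·∫cos(2x)² dx = 64·π/2 = 32*π.
  So ∫_0^π (u')² dx = 32*π.
||u||_{H^1}^2 = (24*π) + (32*π) = 56*π.


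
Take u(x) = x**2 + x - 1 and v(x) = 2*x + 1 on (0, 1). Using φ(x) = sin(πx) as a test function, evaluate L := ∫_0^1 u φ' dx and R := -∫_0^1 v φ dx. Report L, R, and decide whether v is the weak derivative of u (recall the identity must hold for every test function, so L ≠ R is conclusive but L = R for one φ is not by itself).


LHS = -4/π, RHS = -4/π. Yes, v = u' weakly.

u(x) = x**2 + x - 1, classical derivative u'(x) = 2*x + 1.
φ(x) = sin(πx), so φ'(x) = π*cos(π*x).
Note φ(0) = φ(1) = 0, so the boundary term u·φ vanishes.
LHS = ∫_0^1 u(x) φ'(x) dx = ∫_0^1 (π*x^2*cos(π*x) + π*x*cos(π*x) - π*cos(π*x)) dx. Term by term:
  ∫_0^1 -π*cos(π*x) dx = 0;  ∫_0^1 π*x*cos(π*x) dx = -2/π;  ∫_0^1 π*x^2*cos(π*x) dx = -2/π.
Sum: 0 − 2/π − 2/π = -4/π.
So LHS = -4/π.
∫_0^1 v(x) φ(x) dx = ∫_0^1 (2*x*sin(π*x) + sin(π*x)) dx. Term by term:
  ∫_0^1 2*x*sin(π*x) dx = 2/π;  ∫_0^1 sin(π*x) dx = 2/π.
Sum: 2/π + 2/π = 4/π.
So RHS = -∫_0^1 v(x) φ(x) dx = -4/π.
LHS = RHS, so the identity holds for this test φ.
Moreover u is smooth here and v(x) = u'(x) = 2*x + 1 pointwise, so the identity holds for every test function. Hence v is the weak derivative of u.


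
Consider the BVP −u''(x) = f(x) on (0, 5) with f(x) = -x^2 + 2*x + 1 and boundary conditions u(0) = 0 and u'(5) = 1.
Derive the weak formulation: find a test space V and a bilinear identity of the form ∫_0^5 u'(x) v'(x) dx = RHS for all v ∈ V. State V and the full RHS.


V = {v ∈ H^1(0, 5) : v(0) = 0} (test functions vanish at x = 0 where u is specified); weak form: ∫_0^5 u'v' dx = ∫_0^5 (-x^2 + 2*x + 1) v dx + v(5) for all v ∈ V.

Multiply both sides by a test function v and integrate from 0 to 5:
  ∫_0^5 −u''(x) v(x) dx = ∫_0^5 f(x) v(x) dx.
Integrate the LHS by parts once:
  ∫_0^5 −u'' v dx = −[u'(x) v(x)]_0^5 + ∫_0^5 u'(x) v'(x) dx.
Thus ∫_0^5 u'(x) v'(x) dx = ∫_0^5 f(x) v(x) dx + [u'(x) v(x)]_0^5.
Choose V so that boundary terms are either known or forced to vanish.
Mixed BC: u(0) = 0 (Dirichlet) and u'(5) = 1 (Neumann). Define V = {v ∈ H^1(0, 5) : v(0) = 0}. Then [u' v]_0^5 = u'(5)·v(5) − u'(0)·0 = v(5).
Weak formulation: find u (satisfying any essential BC) such that ∫_0^5 u'(x) v'(x) dx = ∫_0^5 f v dx + v(5) for all v ∈ V (Dirichlet at 0 absorbed into V; Neumann datum at x = 5 contributes the boundary term).
Substituting f(x) = -x^2 + 2*x + 1, the right-hand side is ∫_0^5 (-x^2 + 2*x + 1) v dx + v(5).


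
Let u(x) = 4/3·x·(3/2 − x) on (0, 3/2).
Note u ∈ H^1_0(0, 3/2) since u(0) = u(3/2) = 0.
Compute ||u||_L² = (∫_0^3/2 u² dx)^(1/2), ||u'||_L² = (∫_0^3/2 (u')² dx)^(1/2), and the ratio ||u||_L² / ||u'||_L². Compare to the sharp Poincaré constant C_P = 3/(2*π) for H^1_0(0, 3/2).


||u||_L² / ||u'||_L² = 3*sqrt(10)/20 < C_P = 3/(2*π).

u(x) = 4/3·x·(3/2 − x), so u'(x) = 2 - 8*x/3.
u(x) = 4/3·x·(3/2 − x) vanishes at x = 0 and x = 3/2, so u ∈ H^1_0(0, 3/2). Differentiate via the product rule and integrate the resulting polynomials term by term.
  ∫_0^3/2 u² dx = ∫_0^3/2 (16*x^4/9 - 16*x^3/3 + 4*x^2) dx. Term by term:
    ∫_0^3/2 16*x^4/9 dx = 27/10;  ∫_0^3/2 -16*x^3/3 dx = -27/4;  ∫_0^3/2 4*x^2 dx = 9/2.
  Sum: 27/10 − 27/4 + 9/2 = 9/20.
  ∫_0^3/2 (u')² dx = ∫_0^3/2 (64*x^2/9 - 32*x/3 + 4) dx. Term by term:
    ∫_0^3/2 64*x^2/9 dx = 8;  ∫_0^3/2 -32*x/3 dx = -12;  ∫_0^3/2 4 dx = 6.
  Sum: 8 − 12 + 6 = 2.
∫_0^3/2 u² dx = 9/20, so ||u||_L² = 3*sqrt(5)/10.
∫_0^3/2 (u')² dx = 2, so ||u'||_L² = sqrt(2).
Ratio ||u||_L² / ||u'||_L² = 3*sqrt(10)/20.
Sharp Poincaré constant on H^1_0(0, 3/2) is C_P = L/π = 3/(2*π), achieved by sin(2*π/3·x).
A polynomial bump cannot attain the sharp Poincaré constant (only the first sine eigenfunction does), so the ratio is strictly less than C_P, consistent with ||u||_L² ≤ C_P ||u'||_L².


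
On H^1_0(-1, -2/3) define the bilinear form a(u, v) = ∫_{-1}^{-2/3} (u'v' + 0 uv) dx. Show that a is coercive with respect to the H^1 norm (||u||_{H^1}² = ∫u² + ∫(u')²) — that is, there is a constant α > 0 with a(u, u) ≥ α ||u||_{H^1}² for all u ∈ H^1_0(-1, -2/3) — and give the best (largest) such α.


α = 9*π^2/(1 + 9*π^2)

Coercivity of a(·,·) on H^1_0(-1, -2/3) means a(u, u) ≥ α ||u||_{H^1}² for every u ∈ H^1_0.
The interval has length L = 1/3, and Poincaré/coercivity depend only on L. Here a(u, u) = ∫(u')² + (0)·∫u².
Here c = 0, so a(u,u) = ∫(u')² alone. The condition a(u,u) ≥ α||u||_{H^1}² reads (1−α)∫(u')² ≥ (α−c)∫u². Any admissible α is ≤ 1 (rapidly oscillating u have ∫u²/∫(u')² → 0), and α = 1 would force 0 ≥ (1−c)∫u², impossible since c < 1; so 1−α > 0. By the sharp Poincaré inequality on H^1_0 of an interval of length L, ∫(u')² ≥ (π/L)²∫u² with equality for the first sine mode sin(π(x−x₀)/L) (x₀ the left endpoint), so the inequality holds for all u iff (1−α)(π/L)² ≥ α − c, i.e. α ≤ ((π/L)² + c)/((π/L)² + 1) = (1 + c(L/π)²)/(1 + (L/π)²). (Direct route, valid since c ≤ 0: Poincaré gives c∫u² ≥ c(L/π)²∫(u')², so a(u,u) ≥ (1 + c(L/π)²)∫(u')², while ||u||_{H^1}² ≤ (1 + (L/π)²)∫(u')²; dividing yields the same α.) With (π/L)² = 9*π^2 and c = 0, the largest admissible constant is α = ((π/L)² + c)/((π/L)² + 1).
Simplifying, α = 9*π^2/(1 + 9*π^2).


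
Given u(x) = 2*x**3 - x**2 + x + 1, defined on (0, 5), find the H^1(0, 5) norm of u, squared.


||u||_{H^1}^2 = 2394995/42

The H^1 norm (squared) on an interval (0, L) is
  ||u||_{H^1}^2 = ∫_0^L u(x)^2 dx + ∫_0^L u'(x)^2 dx.
Compute u'(x) = 6*x**2 - 2*x + 1.
Then u(x)^2 = 4*x**6 - 4*x**5 + 5*x**4 + 2*x**3 - x**2 + 2*x + 1 and u'(x)^2 = 36*x**4 - 24*x**3 + 16*x**2 - 4*x + 1.
Integrate each monomial from 0 to 5 using ∫_0^5 c·x^n dx = c·5^(n+1)/(n+1):
  ∫_0^5 u(x)^2 dx = ∫_0^5 (4*x^6 - 4*x^5 + 5*x^4 + 2*x^3 - x^2 + 2*x + 1) dx. Term by term:
    ∫_0^5 4*x^6 dx = 312500/7;  ∫_0^5 -4*x^5 dx = -31250/3;  ∫_0^5 5*x^4 dx = 3125;
    ∫_0^5 2*x^3 dx = 625/2;  ∫_0^5 -x^2 dx = -125/3;  ∫_0^5 2*x dx = 25;
    ∫_0^5 1 dx = 5.
  Sum: 312500/7 − 31250/3 + 3125 + 625/2 − 125/3 + 25 + 5 = 1581385/42.
  ∫_0^5 u'(x)^2 dx = ∫_0^5 (36*x^4 - 24*x^3 + 16*x^2 - 4*x + 1) dx. Term by term:
    ∫_0^5 36*x^4 dx = 22500;  ∫_0^5 -24*x^3 dx = -3750;  ∫_0^5 16*x^2 dx = 2000/3;
    ∫_0^5 -4*x dx = -50;  ∫_0^5 1 dx = 5.
  Sum: 22500 − 3750 + 2000/3 − 50 + 5 = 58115/3.
Adding: ||u||_{H^1}^2 = 1581385/42 + 58115/3 = 2394995/42.


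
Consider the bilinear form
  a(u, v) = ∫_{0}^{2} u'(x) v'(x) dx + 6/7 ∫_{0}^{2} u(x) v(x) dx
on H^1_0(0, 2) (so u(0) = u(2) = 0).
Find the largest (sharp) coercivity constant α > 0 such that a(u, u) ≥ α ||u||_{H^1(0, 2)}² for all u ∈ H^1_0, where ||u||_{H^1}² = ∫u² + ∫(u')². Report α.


α = (24/7 + π^2)/(4 + π^2)

Coercivity of a(·,·) on H^1_0(0, 2) means a(u, u) ≥ α ||u||_{H^1}² for every u ∈ H^1_0.
The interval has length L = 2, and Poincaré/coercivity depend only on L. Here a(u, u) = ∫(u')² + (6/7)·∫u².
Here 0 < c = 6/7 < 1. The condition a(u,u) ≥ α||u||_{H^1}² reads (1−α)∫(u')² ≥ (α−c)∫u². Any admissible α is ≤ 1 (rapidly oscillating u have ∫u²/∫(u')² → 0), and α = 1 would force 0 ≥ (1−c)∫u², impossible since c < 1; so 1−α > 0. By the sharp Poincaré inequality on H^1_0 of an interval of length L, ∫(u')² ≥ (π/L)²∫u² with equality for the first sine mode sin(π(x−x₀)/L) (x₀ the left endpoint), so the inequality holds for all u iff (1−α)(π/L)² ≥ α − c, i.e. α ≤ ((π/L)² + c)/((π/L)² + 1) = (1 + c(L/π)²)/(1 + (L/π)²). With (π/L)² = π^2/4 and c = 6/7, the largest admissible constant is α = ((π/L)² + c)/((π/L)² + 1).
Simplifying, α = (24/7 + π^2)/(4 + π^2).


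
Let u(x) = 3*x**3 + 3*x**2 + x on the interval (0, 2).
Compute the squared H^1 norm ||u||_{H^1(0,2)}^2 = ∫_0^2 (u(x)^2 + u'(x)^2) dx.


||u||_{H^1}^2 = 167962/105

The H^1 norm (squared) on an interval (0, L) is
  ||u||_{H^1}^2 = ∫_0^L u(x)^2 dx + ∫_0^L u'(x)^2 dx.
Compute u'(x) = 9*x**2 + 6*x + 1.
Then u(x)^2 = 9*x**6 + 18*x**5 + 15*x**4 + 6*x**3 + x**2 and u'(x)^2 = 81*x**4 + 108*x**3 + 54*x**2 + 12*x + 1.
Integrate each monomial from 0 to 2 using ∫_0^2 c·x^n dx = c·2^(n+1)/(n+1):
  ∫_0^2 u(x)^2 dx = ∫_0^2 (9*x^6 + 18*x^5 + 15*x^4 + 6*x^3 + x^2) dx. Term by term:
    ∫_0^2 9*x^6 dx = 1152/7;  ∫_0^2 18*x^5 dx = 192;  ∫_0^2 15*x^4 dx = 96;
    ∫_0^2 6*x^3 dx = 24;  ∫_0^2 x^2 dx = 8/3.
  Sum: 1152/7 + 192 + 96 + 24 + 8/3 = 10064/21.
  ∫_0^2 u'(x)^2 dx = ∫_0^2 (81*x^4 + 108*x^3 + 54*x^2 + 12*x + 1) dx. Term by term:
    ∫_0^2 81*x^4 dx = 2592/5;  ∫_0^2 108*x^3 dx = 432;  ∫_0^2 54*x^2 dx = 144;
    ∫_0^2 12*x dx = 24;  ∫_0^2 1 dx = 2.
  Sum: 2592/5 + 432 + 144 + 24 + 2 = 5602/5.
Adding: ||u||_{H^1}^2 = 10064/21 + 5602/5 = 167962/105.


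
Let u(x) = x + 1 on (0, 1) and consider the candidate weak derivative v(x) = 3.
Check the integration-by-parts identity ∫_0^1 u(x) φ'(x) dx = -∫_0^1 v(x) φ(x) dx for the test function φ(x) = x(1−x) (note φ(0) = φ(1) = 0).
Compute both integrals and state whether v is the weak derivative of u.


LHS = -1/6, RHS = -1/2. No, v is not the weak derivative of u.

u(x) = x + 1, classical derivative u'(x) = 1.
φ(x) = x(1−x), so φ'(x) = 1 - 2*x.
Note φ(0) = φ(1) = 0, so the boundary term u·φ vanishes.
LHS = ∫_0^1 u(x) φ'(x) dx = ∫_0^1 (-2*x^2 - x + 1) dx. Term by term:
  ∫_0^1 -2*x^2 dx = -2/3;  ∫_0^1 -x dx = -1/2;  ∫_0^1 1 dx = 1.
Sum: -2/3 − 1/2 + 1 = -1/6.
So LHS = -1/6.
∫_0^1 v(x) φ(x) dx = ∫_0^1 (-3*x^2 + 3*x) dx. Term by term:
  ∫_0^1 -3*x^2 dx = -1;  ∫_0^1 3*x dx = 3/2.
Sum: -1 + 3/2 = 1/2.
So RHS = -∫_0^1 v(x) φ(x) dx = -1/2.
LHS − RHS = 1/3 ≠ 0, so the identity fails.
(For a valid weak derivative the identity must hold for EVERY test function, in particular this one. The failure shows v is NOT the weak derivative of u.)
Correct weak derivative would be u'(x) = 1.


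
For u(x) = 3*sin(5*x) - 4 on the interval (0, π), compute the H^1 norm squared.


||u||_{H^1(0,π)}^2 = -48/5 + 133*π

u'(x) = 15*cos(5*x).
Expand u² and (u')² and integrate term by term on (0, π), using: for integers n ≥ 1, ∫_0^π sin²(nx) dx = ∫_0^π cos²(nx) dx = π/2; for n ≠ n', ∫_0^π sin(nx)sin(n'x) dx = ∫_0^π cos(nx)cos(n'x) dx = 0; and by product-to-sum, ∫_0^π sin(nx)cos(n'x) dx = ½∫_0^π [sin((n+n')x) + sin((n−n')x)] dx, which is 0 when n+n' is even and 2n/(n²−n'²) when n+n' is odd (it need not vanish on (0, π)). For the constant mode: ∫_0^π 1 dx = π, ∫_0^π cos(nx) dx = 0, ∫_0^π sin(nx) dx = (1−(−1)^n)/n.
  u² squared terms: (-4)²·∫1 dx = 16·π = 16*π;  (3)²·∫sin(5x)² dx = 9·π/2 = 9*π/2.
  u² cross terms: 2·(-4)·(3)·∫1·sin(5x) dx = -24·(2/5) = -48/5.
  So ∫_0^π u² dx = 16*π + 9*π/2 − 48/5 = -48/5 + 41*π/2.
  (u')² squared terms: (15)²·∫cos(5x)² dx = 225·π/2 = 225*π/2.
  So ∫_0^π (u')² dx = 225*π/2.
||u||_{H^1}^2 = (-48/5 + 41*π/2) + (225*π/2) = -48/5 + 133*π.


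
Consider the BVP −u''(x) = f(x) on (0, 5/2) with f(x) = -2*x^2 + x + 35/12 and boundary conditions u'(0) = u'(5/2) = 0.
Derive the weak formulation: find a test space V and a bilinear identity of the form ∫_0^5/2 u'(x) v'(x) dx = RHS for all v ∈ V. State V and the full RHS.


V = H^1(0, 5/2) (no boundary constraint on v; u is determined up to an additive constant); weak form: ∫_0^5/2 u'v' dx = ∫_0^5/2 (-2*x^2 + x + 35/12) v dx for all v ∈ V.

Multiply both sides by a test function v and integrate from 0 to 5/2:
  ∫_0^5/2 −u''(x) v(x) dx = ∫_0^5/2 f(x) v(x) dx.
Integrate the LHS by parts once:
  ∫_0^5/2 −u'' v dx = −[u'(x) v(x)]_0^5/2 + ∫_0^5/2 u'(x) v'(x) dx.
Thus ∫_0^5/2 u'(x) v'(x) dx = ∫_0^5/2 f(x) v(x) dx + [u'(x) v(x)]_0^5/2.
Choose V so that boundary terms are either known or forced to vanish.
u has homogeneous Neumann: u'(0) = u'(5/2) = 0. So [u' v]_0^5/2 = 0·v(5/2) − 0·v(0) = 0 for any v; take V = H^1(0, 5/2).
Weak formulation: find u (satisfying any essential BC) such that ∫_0^5/2 u'(x) v'(x) dx = ∫_0^5/2 f v dx for all v ∈ V (homogeneous Neumann, so boundary terms vanish).
Substituting f(x) = -2*x^2 + x + 35/12, the right-hand side is ∫_0^5/2 (-2*x^2 + x + 35/12) v dx.
Compatibility check (pure Neumann): taking v ≡ 1 ∈ V gives 0 = ∫_0^5/2 f dx + (0) − (0), i.e. ∫_0^5/2 f dx must equal u'(0) − u'(5/2) = 0. Indeed ∫_0^5/2 (-2*x^2 + x + 35/12) dx = 0, so the data are compatible. The solution is then unique only up to an additive constant (fix it e.g. by requiring ∫_0^5/2 u dx = 0).


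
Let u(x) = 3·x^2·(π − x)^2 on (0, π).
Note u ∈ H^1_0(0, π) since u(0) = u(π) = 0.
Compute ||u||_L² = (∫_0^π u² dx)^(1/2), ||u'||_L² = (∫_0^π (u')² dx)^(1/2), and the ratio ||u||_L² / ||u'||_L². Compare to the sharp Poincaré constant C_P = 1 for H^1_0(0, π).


||u||_L² / ||u'||_L² = sqrt(3)*π/6 < C_P = 1.

u(x) = 3·x^2·(π − x)^2, so u'(x) = 6*x*(x - π)*(2*x - π).
u(x) = 3·x^2·(π − x)^2 vanishes at x = 0 and x = π, so u ∈ H^1_0(0, π). Differentiate via the product rule and integrate the resulting polynomials term by term.
  ∫_0^π u² dx = ∫_0^π (9*x^8 - 36*π*x^7 + 54*π^2*x^6 - 36*π^3*x^5 + 9*π^4*x^4) dx. Term by term:
    ∫_0^π 9*x^8 dx = π^9;  ∫_0^π -36*π*x^7 dx = -9*π^9/2;  ∫_0^π 54*π^2*x^6 dx = 54*π^9/7;
    ∫_0^π -36*π^3*x^5 dx = -6*π^9;  ∫_0^π 9*π^4*x^4 dx = 9*π^9/5.
  Sum: π^9 − 9*π^9/2 + 54*π^9/7 − 6*π^9 + 9*π^9/5 = π^9/70.
  ∫_0^π (u')² dx = ∫_0^π (144*x^6 - 432*π*x^5 + 468*π^2*x^4 - 216*π^3*x^3 + 36*π^4*x^2) dx. Term by term:
    ∫_0^π 144*x^6 dx = 144*π^7/7;  ∫_0^π -432*π*x^5 dx = -72*π^7;  ∫_0^π 468*π^2*x^4 dx = 468*π^7/5;
    ∫_0^π -216*π^3*x^3 dx = -54*π^7;  ∫_0^π 36*π^4*x^2 dx = 12*π^7.
  Sum: 144*π^7/7 − 72*π^7 + 468*π^7/5 − 54*π^7 + 12*π^7 = 6*π^7/35.
∫_0^π u² dx = π^9/70, so ||u||_L² = sqrt(70)*π^(9/2)/70.
∫_0^π (u')² dx = 6*π^7/35, so ||u'||_L² = sqrt(210)*π^(7/2)/35.
Ratio ||u||_L² / ||u'||_L² = sqrt(3)*π/6.
Sharp Poincaré constant on H^1_0(0, π) is C_P = L/π = 1, achieved by sin(x).
A polynomial bump cannot attain the sharp Poincaré constant (only the first sine eigenfunction does), so the ratio is strictly less than C_P, consistent with ||u||_L² ≤ C_P ||u'||_L².


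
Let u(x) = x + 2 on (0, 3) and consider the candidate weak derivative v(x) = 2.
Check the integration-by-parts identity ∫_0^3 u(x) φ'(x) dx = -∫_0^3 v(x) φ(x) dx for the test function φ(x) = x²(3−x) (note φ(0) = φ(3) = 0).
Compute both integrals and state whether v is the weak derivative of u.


LHS = -27/4, RHS = -27/2. No, v is not the weak derivative of u.

u(x) = x + 2, classical derivative u'(x) = 1.
φ(x) = x²(3−x), so φ'(x) = 3*x*(2 - x).
Note φ(0) = φ(3) = 0, so the boundary term u·φ vanishes.
LHS = ∫_0^3 u(x) φ'(x) dx = ∫_0^3 (-3*x^3 + 12*x) dx. Term by term:
  ∫_0^3 -3*x^3 dx = -243/4;  ∫_0^3 12*x dx = 54.
Sum: -243/4 + 54 = -27/4.
So LHS = -27/4.
∫_0^3 v(x) φ(x) dx = ∫_0^3 (-2*x^3 + 6*x^2) dx. Term by term:
  ∫_0^3 -2*x^3 dx = -81/2;  ∫_0^3 6*x^2 dx = 54.
Sum: -81/2 + 54 = 27/2.
So RHS = -∫_0^3 v(x) φ(x) dx = -27/2.
LHS − RHS = 27/4 ≠ 0, so the identity fails.
(For a valid weak derivative the identity must hold for EVERY test function, in particular this one. The failure shows v is NOT the weak derivative of u.)
Correct weak derivative would be u'(x) = 1.


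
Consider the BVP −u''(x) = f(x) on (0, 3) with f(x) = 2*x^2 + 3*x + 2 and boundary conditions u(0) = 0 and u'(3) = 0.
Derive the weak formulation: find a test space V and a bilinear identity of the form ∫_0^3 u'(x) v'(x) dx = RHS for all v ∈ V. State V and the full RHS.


V = {v ∈ H^1(0, 3) : v(0) = 0} (test functions vanish at x = 0 where u is specified); weak form: ∫_0^3 u'v' dx = ∫_0^3 (2*x^2 + 3*x + 2) v dx for all v ∈ V.

Multiply both sides by a test function v and integrate from 0 to 3:
  ∫_0^3 −u''(x) v(x) dx = ∫_0^3 f(x) v(x) dx.
Integrate the LHS by parts once:
  ∫_0^3 −u'' v dx = −[u'(x) v(x)]_0^3 + ∫_0^3 u'(x) v'(x) dx.
Thus ∫_0^3 u'(x) v'(x) dx = ∫_0^3 f(x) v(x) dx + [u'(x) v(x)]_0^3.
Choose V so that boundary terms are either known or forced to vanish.
Mixed BC: u(0) = 0 (Dirichlet) and u'(3) = 0 (Neumann). Define V = {v ∈ H^1(0, 3) : v(0) = 0}. Then [u' v]_0^3 = u'(3)·v(3) − u'(0)·0 = 0.
Weak formulation: find u (satisfying any essential BC) such that ∫_0^3 u'(x) v'(x) dx = ∫_0^3 f v dx for all v ∈ V (Dirichlet at 0 absorbed into V; the Neumann datum at x = 3 is zero, so no boundary term remains).
Substituting f(x) = 2*x^2 + 3*x + 2, the right-hand side is ∫_0^3 (2*x^2 + 3*x + 2) v dx.


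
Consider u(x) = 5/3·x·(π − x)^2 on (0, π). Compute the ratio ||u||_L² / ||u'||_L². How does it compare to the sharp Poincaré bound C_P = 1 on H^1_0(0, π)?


||u||_L² / ||u'||_L² = sqrt(14)*π/14 < C_P = 1.

u(x) = 5/3·x·(π − x)^2, so u'(x) = 5*(x - π)*(3*x - π)/3.
u(x) = 5/3·x·(π − x)^2 vanishes at x = 0 and x = π, so u ∈ H^1_0(0, π). Differentiate via the product rule and integrate the resulting polynomials term by term.
  ∫_0^π u² dx = ∫_0^π (25*x^6/9 - 100*π*x^5/9 + 50*π^2*x^4/3 - 100*π^3*x^3/9 + 25*π^4*x^2/9) dx. Term by term:
    ∫_0^π 25*x^6/9 dx = 25*π^7/63;  ∫_0^π -100*π*x^5/9 dx = -50*π^7/27;  ∫_0^π 50*π^2*x^4/3 dx = 10*π^7/3;
    ∫_0^π -100*π^3*x^3/9 dx = -25*π^7/9;  ∫_0^π 25*π^4*x^2/9 dx = 25*π^7/27.
  Sum: 25*π^7/63 − 50*π^7/27 + 10*π^7/3 − 25*π^7/9 + 25*π^7/27 = 5*π^7/189.
  ∫_0^π (u')² dx = ∫_0^π (25*x^4 - 200*π*x^3/3 + 550*π^2*x^2/9 - 200*π^3*x/9 + 25*π^4/9) dx. Term by term:
    ∫_0^π 25*x^4 dx = 5*π^5;  ∫_0^π -200*π*x^3/3 dx = -50*π^5/3;  ∫_0^π 550*π^2*x^2/9 dx = 550*π^5/27;
    ∫_0^π -200*π^3*x/9 dx = -100*π^5/9;  ∫_0^π 25*π^4/9 dx = 25*π^5/9.
  Sum: 5*π^5 − 50*π^5/3 + 550*π^5/27 − 100*π^5/9 + 25*π^5/9 = 10*π^5/27.
∫_0^π u² dx = 5*π^7/189, so ||u||_L² = sqrt(105)*π^(7/2)/63.
∫_0^π (u')² dx = 10*π^5/27, so ||u'||_L² = sqrt(30)*π^(5/2)/9.
Ratio ||u||_L² / ||u'||_L² = sqrt(14)*π/14.
Sharp Poincaré constant on H^1_0(0, π) is C_P = L/π = 1, achieved by sin(x).
A polynomial bump cannot attain the sharp Poincaré constant (only the first sine eigenfunction does), so the ratio is strictly less than C_P, consistent with ||u||_L² ≤ C_P ||u'||_L².


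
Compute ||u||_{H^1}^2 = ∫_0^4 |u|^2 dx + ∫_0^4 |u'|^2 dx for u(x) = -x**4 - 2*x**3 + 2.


||u||_{H^1}^2 = 46472624/315

The H^1 norm (squared) on an interval (0, L) is
  ||u||_{H^1}^2 = ∫_0^L u(x)^2 dx + ∫_0^L u'(x)^2 dx.
Compute u'(x) = -4*x**3 - 6*x**2.
Then u(x)^2 = x**8 + 4*x**7 + 4*x**6 - 4*x**4 - 8*x**3 + 4 and u'(x)^2 = 16*x**6 + 48*x**5 + 36*x**4.
Integrate each monomial from 0 to 4 using ∫_0^4 c·x^n dx = c·4^(n+1)/(n+1):
  ∫_0^4 u(x)^2 dx = ∫_0^4 (x^8 + 4*x^7 + 4*x^6 - 4*x^4 - 8*x^3 + 4) dx. Term by term:
    ∫_0^4 x^8 dx = 262144/9;  ∫_0^4 4*x^7 dx = 32768;  ∫_0^4 4*x^6 dx = 65536/7;
    ∫_0^4 -4*x^4 dx = -4096/5;  ∫_0^4 -8*x^3 dx = -512;  ∫_0^4 4 dx = 16.
  Sum: 262144/9 + 32768 + 65536/7 − 4096/5 − 512 + 16 = 22031792/315.
  ∫_0^4 u'(x)^2 dx = ∫_0^4 (16*x^6 + 48*x^5 + 36*x^4) dx. Term by term:
    ∫_0^4 16*x^6 dx = 262144/7;  ∫_0^4 48*x^5 dx = 32768;  ∫_0^4 36*x^4 dx = 36864/5.
  Sum: 262144/7 + 32768 + 36864/5 = 2715648/35.
Adding: ||u||_{H^1}^2 = 22031792/315 + 2715648/35 = 46472624/315.


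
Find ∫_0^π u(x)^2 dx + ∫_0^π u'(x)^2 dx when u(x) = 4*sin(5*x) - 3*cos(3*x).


||u||_{H^1(0,π)}^2 = 253*π

u'(x) = 9*sin(3*x) + 20*cos(5*x).
Expand u² and (u')² and integrate term by term on (0, π), using: for integers n ≥ 1, ∫_0^π sin²(nx) dx = ∫_0^π cos²(nx) dx = π/2; for n ≠ n', ∫_0^π sin(nx)sin(n'x) dx = ∫_0^π cos(nx)cos(n'x) dx = 0; and by product-to-sum, ∫_0^π sin(nx)cos(n'x) dx = ½∫_0^π [sin((n+n')x) + sin((n−n')x)] dx, which is 0 when n+n' is even and 2n/(n²−n'²) when n+n' is odd (it need not vanish on (0, π)).
  u² squared terms: (-3)²·∫cos(3x)² dx = 9·π/2 = 9*π/2;  (4)²·∫sin(5x)² dx = 16·π/2 = 8*π.
  u² cross terms: 2·(-3)·(4)·∫cos(3x)·sin(5x) dx = -24·(0) = 0.
  So ∫_0^π u² dx = 9*π/2 + 8*π + 0 = 25*π/2.
  (u')² squared terms: (9)²·∫sin(3x)² dx = 81·π/2 = 81*π/2;  (20)²·∫cos(5x)² dx = 400·π/2 = 200*π.
  (u')² cross terms: 2·(9)·(20)·∫sin(3x)·cos(5x) dx = 360·(0) = 0.
  So ∫_0^π (u')² dx = 81*π/2 + 200*π + 0 = 481*π/2.
||u||_{H^1}^2 = (25*π/2) + (481*π/2) = 253*π.


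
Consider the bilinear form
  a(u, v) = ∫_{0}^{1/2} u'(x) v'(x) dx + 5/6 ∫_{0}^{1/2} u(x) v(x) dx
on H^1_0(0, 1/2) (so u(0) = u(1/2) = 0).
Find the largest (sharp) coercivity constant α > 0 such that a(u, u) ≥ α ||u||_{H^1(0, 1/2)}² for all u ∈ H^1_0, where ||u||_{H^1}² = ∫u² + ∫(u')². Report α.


α = (5 + 24*π^2)/(6*(1 + 4*π^2))

Coercivity of a(·,·) on H^1_0(0, 1/2) means a(u, u) ≥ α ||u||_{H^1}² for every u ∈ H^1_0.
The interval has length L = 1/2, and Poincaré/coercivity depend only on L. Here a(u, u) = ∫(u')² + (5/6)·∫u².
Here 0 < c = 5/6 < 1. The condition a(u,u) ≥ α||u||_{H^1}² reads (1−α)∫(u')² ≥ (α−c)∫u². Any admissible α is ≤ 1 (rapidly oscillating u have ∫u²/∫(u')² → 0), and α = 1 would force 0 ≥ (1−c)∫u², impossible since c < 1; so 1−α > 0. By the sharp Poincaré inequality on H^1_0 of an interval of length L, ∫(u')² ≥ (π/L)²∫u² with equality for the first sine mode sin(π(x−x₀)/L) (x₀ the left endpoint), so the inequality holds for all u iff (1−α)(π/L)² ≥ α − c, i.e. α ≤ ((π/L)² + c)/((π/L)² + 1) = (1 + c(L/π)²)/(1 + (L/π)²). With (π/L)² = 4*π^2 and c = 5/6, the largest admissible constant is α = ((π/L)² + c)/((π/L)² + 1).
Simplifying, α = (5 + 24*π^2)/(6*(1 + 4*π^2)).


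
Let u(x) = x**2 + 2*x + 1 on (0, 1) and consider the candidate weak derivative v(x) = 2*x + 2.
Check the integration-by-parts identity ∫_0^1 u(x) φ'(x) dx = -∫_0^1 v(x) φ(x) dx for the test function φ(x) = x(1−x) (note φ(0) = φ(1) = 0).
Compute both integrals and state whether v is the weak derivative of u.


LHS = -1/2, RHS = -1/2. Yes, v = u' weakly.

u(x) = x**2 + 2*x + 1, classical derivative u'(x) = 2*x + 2.
φ(x) = x(1−x), so φ'(x) = 1 - 2*x.
Note φ(0) = φ(1) = 0, so the boundary term u·φ vanishes.
LHS = ∫_0^1 u(x) φ'(x) dx = ∫_0^1 (-2*x^3 - 3*x^2 + 1) dx. Term by term:
  ∫_0^1 -2*x^3 dx = -1/2;  ∫_0^1 -3*x^2 dx = -1;  ∫_0^1 1 dx = 1.
Sum: -1/2 − 1 + 1 = -1/2.
So LHS = -1/2.
∫_0^1 v(x) φ(x) dx = ∫_0^1 (-2*x^3 + 2*x) dx. Term by term:
  ∫_0^1 -2*x^3 dx = -1/2;  ∫_0^1 2*x dx = 1.
Sum: -1/2 + 1 = 1/2.
So RHS = -∫_0^1 v(x) φ(x) dx = -1/2.
LHS = RHS, so the identity holds for this test φ.
Moreover u is smooth here and v(x) = u'(x) = 2*x + 2 pointwise, so the identity holds for every test function. Hence v is the weak derivative of u.


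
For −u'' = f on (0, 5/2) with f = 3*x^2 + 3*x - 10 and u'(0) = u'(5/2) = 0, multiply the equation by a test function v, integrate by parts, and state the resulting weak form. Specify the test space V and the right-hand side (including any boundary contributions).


V = H^1(0, 5/2) (no boundary constraint on v; u is determined up to an additive constant); weak form: ∫_0^5/2 u'v' dx = ∫_0^5/2 (3*x^2 + 3*x - 10) v dx for all v ∈ V.

Multiply both sides by a test function v and integrate from 0 to 5/2:
  ∫_0^5/2 −u''(x) v(x) dx = ∫_0^5/2 f(x) v(x) dx.
Integrate the LHS by parts once:
  ∫_0^5/2 −u'' v dx = −[u'(x) v(x)]_0^5/2 + ∫_0^5/2 u'(x) v'(x) dx.
Thus ∫_0^5/2 u'(x) v'(x) dx = ∫_0^5/2 f(x) v(x) dx + [u'(x) v(x)]_0^5/2.
Choose V so that boundary terms are either known or forced to vanish.
u has homogeneous Neumann: u'(0) = u'(5/2) = 0. So [u' v]_0^5/2 = 0·v(5/2) − 0·v(0) = 0 for any v; take V = H^1(0, 5/2).
Weak formulation: find u (satisfying any essential BC) such that ∫_0^5/2 u'(x) v'(x) dx = ∫_0^5/2 f v dx for all v ∈ V (homogeneous Neumann, so boundary terms vanish).
Substituting f(x) = 3*x^2 + 3*x - 10, the right-hand side is ∫_0^5/2 (3*x^2 + 3*x - 10) v dx.
Compatibility check (pure Neumann): taking v ≡ 1 ∈ V gives 0 = ∫_0^5/2 f dx + (0) − (0), i.e. ∫_0^5/2 f dx must equal u'(0) − u'(5/2) = 0. Indeed ∫_0^5/2 (3*x^2 + 3*x - 10) dx = 0, so the data are compatible. The solution is then unique only up to an additive constant (fix it e.g. by requiring ∫_0^5/2 u dx = 0).


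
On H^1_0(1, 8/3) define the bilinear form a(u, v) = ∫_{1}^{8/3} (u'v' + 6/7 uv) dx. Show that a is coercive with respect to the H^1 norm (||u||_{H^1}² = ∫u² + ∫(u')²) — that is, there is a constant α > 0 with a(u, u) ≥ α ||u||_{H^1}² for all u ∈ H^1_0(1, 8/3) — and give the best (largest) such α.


α = 3*(50 + 21*π^2)/(7*(25 + 9*π^2))

Coercivity of a(·,·) on H^1_0(1, 8/3) means a(u, u) ≥ α ||u||_{H^1}² for every u ∈ H^1_0.
The interval has length L = 5/3, and Poincaré/coercivity depend only on L. Here a(u, u) = ∫(u')² + (6/7)·∫u².
Here 0 < c = 6/7 < 1. The condition a(u,u) ≥ α||u||_{H^1}² reads (1−α)∫(u')² ≥ (α−c)∫u². Any admissible α is ≤ 1 (rapidly oscillating u have ∫u²/∫(u')² → 0), and α = 1 would force 0 ≥ (1−c)∫u², impossible since c < 1; so 1−α > 0. By the sharp Poincaré inequality on H^1_0 of an interval of length L, ∫(u')² ≥ (π/L)²∫u² with equality for the first sine mode sin(π(x−x₀)/L) (x₀ the left endpoint), so the inequality holds for all u iff (1−α)(π/L)² ≥ α − c, i.e. α ≤ ((π/L)² + c)/((π/L)² + 1) = (1 + c(L/π)²)/(1 + (L/π)²). With (π/L)² = 9*π^2/25 and c = 6/7, the largest admissible constant is α = ((π/L)² + c)/((π/L)² + 1).
Simplifying, α = 3*(50 + 21*π^2)/(7*(25 + 9*π^2)).


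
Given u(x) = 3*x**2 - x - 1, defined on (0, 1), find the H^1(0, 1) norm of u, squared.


||u||_{H^1}^2 = 229/30

The H^1 norm (squared) on an interval (0, L) is
  ||u||_{H^1}^2 = ∫_0^L u(x)^2 dx + ∫_0^L u'(x)^2 dx.
Compute u'(x) = 6*x - 1.
Then u(x)^2 = 9*x**4 - 6*x**3 - 5*x**2 + 2*x + 1 and u'(x)^2 = 36*x**2 - 12*x + 1.
Integrate each monomial from 0 to 1 using ∫_0^1 c·x^n dx = c·1^(n+1)/(n+1):
  ∫_0^1 u(x)^2 dx = ∫_0^1 (9*x^4 - 6*x^3 - 5*x^2 + 2*x + 1) dx. Term by term:
    ∫_0^1 9*x^4 dx = 9/5;  ∫_0^1 -6*x^3 dx = -3/2;  ∫_0^1 -5*x^2 dx = -5/3;
    ∫_0^1 2*x dx = 1;  ∫_0^1 1 dx = 1.
  Sum: 9/5 − 3/2 − 5/3 + 1 + 1 = 19/30.
  ∫_0^1 u'(x)^2 dx = ∫_0^1 (36*x^2 - 12*x + 1) dx. Term by term:
    ∫_0^1 36*x^2 dx = 12;  ∫_0^1 -12*x dx = -6;  ∫_0^1 1 dx = 1.
  Sum: 12 − 6 + 1 = 7.
Adding: ||u||_{H^1}^2 = 19/30 + 7 = 229/30.


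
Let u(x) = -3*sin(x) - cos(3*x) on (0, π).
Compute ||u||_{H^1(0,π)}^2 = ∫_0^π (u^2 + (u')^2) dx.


||u||_{H^1(0,π)}^2 = 14*π

u'(x) = 3*sin(3*x) - 3*cos(x).
Expand u² and (u')² and integrate term by term on (0, π), using: for integers n ≥ 1, ∫_0^π sin²(nx) dx = ∫_0^π cos²(nx) dx = π/2; for n ≠ n', ∫_0^π sin(nx)sin(n'x) dx = ∫_0^π cos(nx)cos(n'x) dx = 0; and by product-to-sum, ∫_0^π sin(nx)cos(n'x) dx = ½∫_0^π [sin((n+n')x) + sin((n−n')x)] dx, which is 0 when n+n' is even and 2n/(n²−n'²) when n+n' is odd (it need not vanish on (0, π)).
  u² squared terms: (-1)²·∫cos(3x)² dx = 1·π/2 = π/2;  (-3)²·∫sin(x)² dx = 9·π/2 = 9*π/2.
  u² cross terms: 2·(-1)·(-3)·∫cos(3x)·sin(x) dx = 6·(0) = 0.
  So ∫_0^π u² dx = π/2 + 9*π/2 + 0 = 5*π.
  (u')² squared terms: (-3)²·∫cos(x)² dx = 9·π/2 = 9*π/2;  (3)²·∫sin(3x)² dx = 9·π/2 = 9*π/2.
  (u')² cross terms: 2·(-3)·(3)·∫cos(x)·sin(3x) dx = -18·(0) = 0.
  So ∫_0^π (u')² dx = 9*π/2 + 9*π/2 + 0 = 9*π.
||u||_{H^1}^2 = (5*π) + (9*π) = 14*π.


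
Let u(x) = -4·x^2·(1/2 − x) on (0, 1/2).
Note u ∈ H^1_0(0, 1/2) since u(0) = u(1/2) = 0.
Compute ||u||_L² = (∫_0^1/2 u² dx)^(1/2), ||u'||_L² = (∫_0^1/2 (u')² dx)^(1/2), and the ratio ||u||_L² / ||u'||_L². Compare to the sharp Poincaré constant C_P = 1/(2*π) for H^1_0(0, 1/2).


||u||_L² / ||u'||_L² = sqrt(14)/28 < C_P = 1/(2*π).

u(x) = -4·x^2·(1/2 − x), so u'(x) = 4*x*(3*x - 1).
u(x) = -4·x^2·(1/2 − x) vanishes at x = 0 and x = 1/2, so u ∈ H^1_0(0, 1/2). Differentiate via the product rule and integrate the resulting polynomials term by term.
  ∫_0^1/2 u² dx = ∫_0^1/2 (16*x^6 - 16*x^5 + 4*x^4) dx. Term by term:
    ∫_0^1/2 16*x^6 dx = 1/56;  ∫_0^1/2 -16*x^5 dx = -1/24;  ∫_0^1/2 4*x^4 dx = 1/40.
  Sum: 1/56 − 1/24 + 1/40 = 1/840.
  ∫_0^1/2 (u')² dx = ∫_0^1/2 (144*x^4 - 96*x^3 + 16*x^2) dx. Term by term:
    ∫_0^1/2 144*x^4 dx = 9/10;  ∫_0^1/2 -96*x^3 dx = -3/2;  ∫_0^1/2 16*x^2 dx = 2/3.
  Sum: 9/10 − 3/2 + 2/3 = 1/15.
∫_0^1/2 u² dx = 1/840, so ||u||_L² = sqrt(210)/420.
∫_0^1/2 (u')² dx = 1/15, so ||u'||_L² = sqrt(15)/15.
Ratio ||u||_L² / ||u'||_L² = sqrt(14)/28.
Sharp Poincaré constant on H^1_0(0, 1/2) is C_P = L/π = 1/(2*π), achieved by sin(2*π·x).
A polynomial bump cannot attain the sharp Poincaré constant (only the first sine eigenfunction does), so the ratio is strictly less than C_P, consistent with ||u||_L² ≤ C_P ||u'||_L².


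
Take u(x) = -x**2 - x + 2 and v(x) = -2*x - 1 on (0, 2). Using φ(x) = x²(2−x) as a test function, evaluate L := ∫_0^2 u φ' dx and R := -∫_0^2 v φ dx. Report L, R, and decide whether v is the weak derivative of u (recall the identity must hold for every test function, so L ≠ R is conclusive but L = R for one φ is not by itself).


LHS = 68/15, RHS = 68/15. Yes, v = u' weakly.

u(x) = -x**2 - x + 2, classical derivative u'(x) = -2*x - 1.
φ(x) = x²(2−x), so φ'(x) = x*(4 - 3*x).
Note φ(0) = φ(2) = 0, so the boundary term u·φ vanishes.
LHS = ∫_0^2 u(x) φ'(x) dx = ∫_0^2 (3*x^4 - x^3 - 10*x^2 + 8*x) dx. Term by term:
  ∫_0^2 3*x^4 dx = 96/5;  ∫_0^2 -x^3 dx = -4;  ∫_0^2 -10*x^2 dx = -80/3;
  ∫_0^2 8*x dx = 16.
Sum: 96/5 − 4 − 80/3 + 16 = 68/15.
So LHS = 68/15.
∫_0^2 v(x) φ(x) dx = ∫_0^2 (2*x^4 - 3*x^3 - 2*x^2) dx. Term by term:
  ∫_0^2 2*x^4 dx = 64/5;  ∫_0^2 -3*x^3 dx = -12;  ∫_0^2 -2*x^2 dx = -16/3.
Sum: 64/5 − 12 − 16/3 = -68/15.
So RHS = -∫_0^2 v(x) φ(x) dx = 68/15.
LHS = RHS, so the identity holds for this test φ.
Moreover u is smooth here and v(x) = u'(x) = -2*x - 1 pointwise, so the identity holds for every test function. Hence v is the weak derivative of u.


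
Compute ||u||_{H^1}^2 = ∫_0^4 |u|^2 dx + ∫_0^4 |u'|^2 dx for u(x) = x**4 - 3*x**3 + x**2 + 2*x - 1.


||u||_{H^1}^2 = 2717948/315

The H^1 norm (squared) on an interval (0, L) is
  ||u||_{H^1}^2 = ∫_0^L u(x)^2 dx + ∫_0^L u'(x)^2 dx.
Compute u'(x) = 4*x**3 - 9*x**2 + 2*x + 2.
Then u(x)^2 = x**8 - 6*x**7 + 11*x**6 - 2*x**5 - 13*x**4 + 10*x**3 + 2*x**2 - 4*x + 1 and u'(x)^2 = 16*x**6 - 72*x**5 + 97*x**4 - 20*x**3 - 32*x**2 + 8*x + 4.
Integrate each monomial from 0 to 4 using ∫_0^4 c·x^n dx = c·4^(n+1)/(n+1):
  ∫_0^4 u(x)^2 dx = ∫_0^4 (x^8 - 6*x^7 + 11*x^6 - 2*x^5 - 13*x^4 + 10*x^3 + 2*x^2 - 4*x + 1) dx. Term by term:
    ∫_0^4 x^8 dx = 262144/9;  ∫_0^4 -6*x^7 dx = -49152;  ∫_0^4 11*x^6 dx = 180224/7;
    ∫_0^4 -2*x^5 dx = -4096/3;  ∫_0^4 -13*x^4 dx = -13312/5;  ∫_0^4 10*x^3 dx = 640;
    ∫_0^4 2*x^2 dx = 128/3;  ∫_0^4 -4*x dx = -32;  ∫_0^4 1 dx = 4.
  Sum: 262144/9 − 49152 + 180224/7 − 4096/3 − 13312/5 + 640 + 128/3 − 32 + 4 = 739724/315.
  ∫_0^4 u'(x)^2 dx = ∫_0^4 (16*x^6 - 72*x^5 + 97*x^4 - 20*x^3 - 32*x^2 + 8*x + 4) dx. Term by term:
    ∫_0^4 16*x^6 dx = 262144/7;  ∫_0^4 -72*x^5 dx = -49152;  ∫_0^4 97*x^4 dx = 99328/5;
    ∫_0^4 -20*x^3 dx = -1280;  ∫_0^4 -32*x^2 dx = -2048/3;  ∫_0^4 8*x dx = 64;
    ∫_0^4 4 dx = 16.
  Sum: 262144/7 − 49152 + 99328/5 − 1280 − 2048/3 + 64 + 16 = 659408/105.
Adding: ||u||_{H^1}^2 = 739724/315 + 659408/105 = 2717948/315.


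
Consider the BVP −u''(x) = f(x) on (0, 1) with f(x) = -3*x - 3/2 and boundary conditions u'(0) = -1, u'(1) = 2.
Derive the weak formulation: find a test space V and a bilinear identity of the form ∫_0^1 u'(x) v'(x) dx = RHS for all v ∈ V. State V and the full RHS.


V = H^1(0, 1) (v unrestricted at boundary; u is determined up to an additive constant); weak form: ∫_0^1 u'v' dx = ∫_0^1 (-3*x - 3/2) v dx + 2·v(1) + v(0) for all v ∈ V.

Multiply both sides by a test function v and integrate from 0 to 1:
  ∫_0^1 −u''(x) v(x) dx = ∫_0^1 f(x) v(x) dx.
Integrate the LHS by parts once:
  ∫_0^1 −u'' v dx = −[u'(x) v(x)]_0^1 + ∫_0^1 u'(x) v'(x) dx.
Thus ∫_0^1 u'(x) v'(x) dx = ∫_0^1 f(x) v(x) dx + [u'(x) v(x)]_0^1.
Choose V so that boundary terms are either known or forced to vanish.
u has inhomogeneous Neumann u'(0) = -1, u'(1) = 2. [u' v]_0^1 = (2)·v(1) − (-1)·v(0) = 2·v(1) + v(0). Take V = H^1(0, 1); boundary term becomes part of RHS.
Weak formulation: find u (satisfying any essential BC) such that ∫_0^1 u'(x) v'(x) dx = ∫_0^1 f v dx + 2·v(1) + v(0) for all v ∈ V (Neumann data are natural BCs: they enter the RHS as boundary terms).
Substituting f(x) = -3*x - 3/2, the right-hand side is ∫_0^1 (-3*x - 3/2) v dx + 2·v(1) + v(0).
Compatibility check (pure Neumann): taking v ≡ 1 ∈ V gives 0 = ∫_0^1 f dx + (2) − (-1), i.e. ∫_0^1 f dx must equal u'(0) − u'(1) = -3. Indeed ∫_0^1 (-3*x - 3/2) dx = -3, so the data are compatible. The solution is then unique only up to an additive constant (fix it e.g. by requiring ∫_0^1 u dx = 0).


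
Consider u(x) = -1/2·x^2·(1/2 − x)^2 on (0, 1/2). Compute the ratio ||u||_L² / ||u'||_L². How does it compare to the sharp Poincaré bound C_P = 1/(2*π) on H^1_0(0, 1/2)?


||u||_L² / ||u'||_L² = sqrt(3)/12 < C_P = 1/(2*π).

u(x) = -1/2·x^2·(1/2 − x)^2, so u'(x) = x*(-8*x^2 + 6*x - 1)/4.
u(x) = -1/2·x^2·(1/2 − x)^2 vanishes at x = 0 and x = 1/2, so u ∈ H^1_0(0, 1/2). Differentiate via the product rule and integrate the resulting polynomials term by term.
  ∫_0^1/2 u² dx = ∫_0^1/2 (x^8/4 - x^7/2 + 3*x^6/8 - x^5/8 + x^4/64) dx. Term by term:
    ∫_0^1/2 x^8/4 dx = 1/18432;  ∫_0^1/2 -x^7/2 dx = -1/4096;  ∫_0^1/2 3*x^6/8 dx = 3/7168;
    ∫_0^1/2 -x^5/8 dx = -1/3072;  ∫_0^1/2 x^4/64 dx = 1/10240.
  Sum: 1/18432 − 1/4096 + 3/7168 − 1/3072 + 1/10240 = 1/1290240.
  ∫_0^1/2 (u')² dx = ∫_0^1/2 (4*x^6 - 6*x^5 + 13*x^4/4 - 3*x^3/4 + x^2/16) dx. Term by term:
    ∫_0^1/2 4*x^6 dx = 1/224;  ∫_0^1/2 -6*x^5 dx = -1/64;  ∫_0^1/2 13*x^4/4 dx = 13/640;
    ∫_0^1/2 -3*x^3/4 dx = -3/256;  ∫_0^1/2 x^2/16 dx = 1/384.
  Sum: 1/224 − 1/64 + 13/640 − 3/256 + 1/384 = 1/26880.
∫_0^1/2 u² dx = 1/1290240, so ||u||_L² = sqrt(35)/6720.
∫_0^1/2 (u')² dx = 1/26880, so ||u'||_L² = sqrt(105)/1680.
Ratio ||u||_L² / ||u'||_L² = sqrt(3)/12.
Sharp Poincaré constant on H^1_0(0, 1/2) is C_P = L/π = 1/(2*π), achieved by sin(2*π·x).
A polynomial bump cannot attain the sharp Poincaré constant (only the first sine eigenfunction does), so the ratio is strictly less than C_P, consistent with ||u||_L² ≤ C_P ||u'||_L².


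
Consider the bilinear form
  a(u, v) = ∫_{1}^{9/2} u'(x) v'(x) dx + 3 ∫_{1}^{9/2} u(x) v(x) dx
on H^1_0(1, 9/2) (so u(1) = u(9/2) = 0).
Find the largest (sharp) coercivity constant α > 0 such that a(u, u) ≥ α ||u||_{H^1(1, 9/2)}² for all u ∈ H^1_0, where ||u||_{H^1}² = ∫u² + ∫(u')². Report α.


α = 1

Coercivity of a(·,·) on H^1_0(1, 9/2) means a(u, u) ≥ α ||u||_{H^1}² for every u ∈ H^1_0.
The interval has length L = 7/2, and Poincaré/coercivity depend only on L. Here a(u, u) = ∫(u')² + (3)·∫u².
Here c = 3 ≥ 1, so a(u,u) = ∫(u')² + c∫u² ≥ ∫(u')² + ∫u² = ||u||_{H^1}², i.e. α = 1 works. No larger α is possible: a(u,u) ≥ α||u||_{H^1}² means (1−α)∫(u')² ≥ (α−c)∫u², and for the modes u_n = sin(nπ(x−x₀)/L) (x₀ the left endpoint) one has ∫u_n²/∫(u_n')² = (L/(nπ))² → 0, so a(u_n,u_n)/||u_n||_{H^1}² → 1. Hence the optimal constant is α = 1.
Therefore α = 1.


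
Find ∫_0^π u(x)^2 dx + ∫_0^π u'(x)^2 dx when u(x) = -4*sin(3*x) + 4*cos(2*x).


||u||_{H^1(0,π)}^2 = -192 + 120*π

u'(x) = -8*sin(2*x) - 12*cos(3*x).
Expand u² and (u')² and integrate term by term on (0, π), using: for integers n ≥ 1, ∫_0^π sin²(nx) dx = ∫_0^π cos²(nx) dx = π/2; for n ≠ n', ∫_0^π sin(nx)sin(n'x) dx = ∫_0^π cos(nx)cos(n'x) dx = 0; and by product-to-sum, ∫_0^π sin(nx)cos(n'x) dx = ½∫_0^π [sin((n+n')x) + sin((n−n')x)] dx, which is 0 when n+n' is even and 2n/(n²−n'²) when n+n' is odd (it need not vanish on (0, π)).
  u² squared terms: (-4)²·∫sin(3x)² dx = 16·π/2 = 8*π;  (4)²·∫cos(2x)² dx = 16·π/2 = 8*π.
  u² cross terms: 2·(-4)·(4)·∫sin(3x)·cos(2x) dx = -32·(6/5) = -192/5.
  So ∫_0^π u² dx = 8*π + 8*π − 192/5 = -192/5 + 16*π.
  (u')² squared terms: (-12)²·∫cos(3x)² dx = 144·π/2 = 72*π;  (-8)²·∫sin(2x)² dx = 64·π/2 = 32*π.
  (u')² cross terms: 2·(-12)·(-8)·∫cos(3x)·sin(2x) dx = 192·(-4/5) = -768/5.
  So ∫_0^π (u')² dx = 72*π + 32*π − 768/5 = -768/5 + 104*π.
||u||_{H^1}^2 = (-192/5 + 16*π) + (-768/5 + 104*π) = -192 + 120*π.


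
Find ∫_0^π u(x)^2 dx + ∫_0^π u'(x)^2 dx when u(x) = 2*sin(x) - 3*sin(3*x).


||u||_{H^1(0,π)}^2 = 49*π

u'(x) = 2*cos(x) - 9*cos(3*x).
Expand u² and (u')² and integrate term by term on (0, π), using: for integers n ≥ 1, ∫_0^π sin²(nx) dx = ∫_0^π cos²(nx) dx = π/2; for n ≠ n', ∫_0^π sin(nx)sin(n'x) dx = ∫_0^π cos(nx)cos(n'x) dx = 0; and by product-to-sum, ∫_0^π sin(nx)cos(n'x) dx = ½∫_0^π [sin((n+n')x) + sin((n−n')x)] dx, which is 0 when n+n' is even and 2n/(n²−n'²) when n+n' is odd (it need not vanish on (0, π)).
  u² squared terms: (-3)²·∫sin(3x)² dx = 9·π/2 = 9*π/2;  (2)²·∫sin(x)² dx = 4·π/2 = 2*π.
  u² cross terms: 2·(-3)·(2)·∫sin(3x)·sin(x) dx = -12·(0) = 0.
  So ∫_0^π u² dx = 9*π/2 + 2*π + 0 = 13*π/2.
  (u')² squared terms: (-9)²·∫cos(3x)² dx = 81·π/2 = 81*π/2;  (2)²·∫cos(x)² dx = 4·π/2 = 2*π.
  (u')² cross terms: 2·(-9)·(2)·∫cos(3x)·cos(x) dx = -36·(0) = 0.
  So ∫_0^π (u')² dx = 81*π/2 + 2*π + 0 = 85*π/2.
||u||_{H^1}^2 = (13*π/2) + (85*π/2) = 49*π.


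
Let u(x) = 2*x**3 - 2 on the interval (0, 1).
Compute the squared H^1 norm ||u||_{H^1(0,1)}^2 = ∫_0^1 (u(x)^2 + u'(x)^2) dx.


||u||_{H^1}^2 = 342/35

The H^1 norm (squared) on an interval (0, L) is
  ||u||_{H^1}^2 = ∫_0^L u(x)^2 dx + ∫_0^L u'(x)^2 dx.
Compute u'(x) = 6*x**2.
Then u(x)^2 = 4*x**6 - 8*x**3 + 4 and u'(x)^2 = 36*x**4.
Integrate each monomial from 0 to 1 using ∫_0^1 c·x^n dx = c·1^(n+1)/(n+1):
  ∫_0^1 u(x)^2 dx = ∫_0^1 (4*x^6 - 8*x^3 + 4) dx. Term by term:
    ∫_0^1 4*x^6 dx = 4/7;  ∫_0^1 -8*x^3 dx = -2;  ∫_0^1 4 dx = 4.
  Sum: 4/7 − 2 + 4 = 18/7.
  ∫_0^1 u'(x)^2 dx = ∫_0^1 (36*x^4) dx. Term by term:
    ∫_0^1 36*x^4 dx = 36/5.
Adding: ||u||_{H^1}^2 = 18/7 + 36/5 = 342/35.


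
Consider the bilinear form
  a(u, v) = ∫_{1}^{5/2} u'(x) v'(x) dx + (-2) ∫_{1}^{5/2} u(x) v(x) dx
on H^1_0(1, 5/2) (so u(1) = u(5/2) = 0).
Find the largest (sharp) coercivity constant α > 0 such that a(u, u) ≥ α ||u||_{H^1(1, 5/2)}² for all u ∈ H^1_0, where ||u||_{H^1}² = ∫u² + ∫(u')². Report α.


α = 2*(-9 + 2*π^2)/(9 + 4*π^2)

Coercivity of a(·,·) on H^1_0(1, 5/2) means a(u, u) ≥ α ||u||_{H^1}² for every u ∈ H^1_0.
The interval has length L = 3/2, and Poincaré/coercivity depend only on L. Here a(u, u) = ∫(u')² + (-2)·∫u².
Here c = -2 < 0 with |c| < (π/L)² = 4*π^2/9, so coercivity still holds. The condition a(u,u) ≥ α||u||_{H^1}² reads (1−α)∫(u')² ≥ (α−c)∫u². Any admissible α is ≤ 1 (rapidly oscillating u have ∫u²/∫(u')² → 0), and α = 1 would force 0 ≥ (1−c)∫u², impossible since c < 1; so 1−α > 0. By the sharp Poincaré inequality on H^1_0 of an interval of length L, ∫(u')² ≥ (π/L)²∫u² with equality for the first sine mode sin(π(x−x₀)/L) (x₀ the left endpoint), so the inequality holds for all u iff (1−α)(π/L)² ≥ α − c, i.e. α ≤ ((π/L)² + c)/((π/L)² + 1) = (1 + c(L/π)²)/(1 + (L/π)²). (Direct route, valid since c ≤ 0: Poincaré gives c∫u² ≥ c(L/π)²∫(u')², so a(u,u) ≥ (1 + c(L/π)²)∫(u')², while ||u||_{H^1}² ≤ (1 + (L/π)²)∫(u')²; dividing yields the same α.) With (π/L)² = 4*π^2/9 and c = -2, the largest admissible constant is α = ((π/L)² + c)/((π/L)² + 1).
Simplifying, α = 2*(-9 + 2*π^2)/(9 + 4*π^2).
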